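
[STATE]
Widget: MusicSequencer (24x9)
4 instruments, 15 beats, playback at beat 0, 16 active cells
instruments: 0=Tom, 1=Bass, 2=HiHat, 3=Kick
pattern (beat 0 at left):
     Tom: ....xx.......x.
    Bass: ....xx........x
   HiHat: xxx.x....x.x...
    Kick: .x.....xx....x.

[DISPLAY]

      ▼12345678901234   
   Tom····██·······█·   
  Bass····██········█   
 HiHat███·█····█·█···   
  Kick·█·····██····█·   
                        
                        
                        
                        


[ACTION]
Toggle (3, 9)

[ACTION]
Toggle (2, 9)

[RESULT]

      ▼12345678901234   
   Tom····██·······█·   
  Bass····██········█   
 HiHat███·█······█···   
  Kick·█·····███···█·   
                        
                        
                        
                        


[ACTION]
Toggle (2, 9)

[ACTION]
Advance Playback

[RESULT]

      0▼2345678901234   
   Tom····██·······█·   
  Bass····██········█   
 HiHat███·█····█·█···   
  Kick·█·····███···█·   
                        
                        
                        
                        


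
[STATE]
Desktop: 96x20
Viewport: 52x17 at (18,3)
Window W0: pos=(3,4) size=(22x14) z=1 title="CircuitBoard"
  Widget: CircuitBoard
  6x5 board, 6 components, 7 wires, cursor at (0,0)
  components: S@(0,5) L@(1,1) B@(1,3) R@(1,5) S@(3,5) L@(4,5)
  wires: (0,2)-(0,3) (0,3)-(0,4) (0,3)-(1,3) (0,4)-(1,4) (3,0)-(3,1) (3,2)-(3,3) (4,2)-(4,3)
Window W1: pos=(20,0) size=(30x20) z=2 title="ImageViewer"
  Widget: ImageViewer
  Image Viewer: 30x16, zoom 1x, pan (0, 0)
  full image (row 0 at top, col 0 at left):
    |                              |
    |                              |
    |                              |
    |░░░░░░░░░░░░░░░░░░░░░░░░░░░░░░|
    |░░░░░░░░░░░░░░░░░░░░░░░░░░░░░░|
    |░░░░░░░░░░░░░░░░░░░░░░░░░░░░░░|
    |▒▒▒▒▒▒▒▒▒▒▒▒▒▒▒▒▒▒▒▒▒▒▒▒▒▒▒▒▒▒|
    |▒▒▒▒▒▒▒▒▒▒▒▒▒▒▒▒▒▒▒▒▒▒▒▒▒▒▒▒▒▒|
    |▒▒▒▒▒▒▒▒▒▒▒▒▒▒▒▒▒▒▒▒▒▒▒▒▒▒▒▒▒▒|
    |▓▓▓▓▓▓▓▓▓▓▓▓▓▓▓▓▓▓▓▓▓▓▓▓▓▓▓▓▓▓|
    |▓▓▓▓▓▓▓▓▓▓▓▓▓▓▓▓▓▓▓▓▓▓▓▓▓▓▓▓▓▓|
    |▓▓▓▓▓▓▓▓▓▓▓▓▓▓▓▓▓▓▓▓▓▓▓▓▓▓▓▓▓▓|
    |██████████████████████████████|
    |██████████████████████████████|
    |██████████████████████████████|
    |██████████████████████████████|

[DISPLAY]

  ┃                            ┃                    
━━┃                            ┃                    
  ┃                            ┃                    
──┃░░░░░░░░░░░░░░░░░░░░░░░░░░░░┃                    
  ┃░░░░░░░░░░░░░░░░░░░░░░░░░░░░┃                    
─ ┃░░░░░░░░░░░░░░░░░░░░░░░░░░░░┃                    
  ┃▒▒▒▒▒▒▒▒▒▒▒▒▒▒▒▒▒▒▒▒▒▒▒▒▒▒▒▒┃                    
  ┃▒▒▒▒▒▒▒▒▒▒▒▒▒▒▒▒▒▒▒▒▒▒▒▒▒▒▒▒┃                    
  ┃▒▒▒▒▒▒▒▒▒▒▒▒▒▒▒▒▒▒▒▒▒▒▒▒▒▒▒▒┃                    
  ┃▓▓▓▓▓▓▓▓▓▓▓▓▓▓▓▓▓▓▓▓▓▓▓▓▓▓▓▓┃                    
  ┃▓▓▓▓▓▓▓▓▓▓▓▓▓▓▓▓▓▓▓▓▓▓▓▓▓▓▓▓┃                    
─ ┃▓▓▓▓▓▓▓▓▓▓▓▓▓▓▓▓▓▓▓▓▓▓▓▓▓▓▓▓┃                    
  ┃████████████████████████████┃                    
─ ┃████████████████████████████┃                    
━━┃████████████████████████████┃                    
  ┃████████████████████████████┃                    
  ┗━━━━━━━━━━━━━━━━━━━━━━━━━━━━┛                    


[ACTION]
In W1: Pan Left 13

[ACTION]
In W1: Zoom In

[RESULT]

  ┃                            ┃                    
━━┃                            ┃                    
  ┃                            ┃                    
──┃                            ┃                    
  ┃                            ┃                    
─ ┃                            ┃                    
  ┃░░░░░░░░░░░░░░░░░░░░░░░░░░░░┃                    
  ┃░░░░░░░░░░░░░░░░░░░░░░░░░░░░┃                    
  ┃░░░░░░░░░░░░░░░░░░░░░░░░░░░░┃                    
  ┃░░░░░░░░░░░░░░░░░░░░░░░░░░░░┃                    
  ┃░░░░░░░░░░░░░░░░░░░░░░░░░░░░┃                    
─ ┃░░░░░░░░░░░░░░░░░░░░░░░░░░░░┃                    
  ┃▒▒▒▒▒▒▒▒▒▒▒▒▒▒▒▒▒▒▒▒▒▒▒▒▒▒▒▒┃                    
─ ┃▒▒▒▒▒▒▒▒▒▒▒▒▒▒▒▒▒▒▒▒▒▒▒▒▒▒▒▒┃                    
━━┃▒▒▒▒▒▒▒▒▒▒▒▒▒▒▒▒▒▒▒▒▒▒▒▒▒▒▒▒┃                    
  ┃▒▒▒▒▒▒▒▒▒▒▒▒▒▒▒▒▒▒▒▒▒▒▒▒▒▒▒▒┃                    
  ┗━━━━━━━━━━━━━━━━━━━━━━━━━━━━┛                    


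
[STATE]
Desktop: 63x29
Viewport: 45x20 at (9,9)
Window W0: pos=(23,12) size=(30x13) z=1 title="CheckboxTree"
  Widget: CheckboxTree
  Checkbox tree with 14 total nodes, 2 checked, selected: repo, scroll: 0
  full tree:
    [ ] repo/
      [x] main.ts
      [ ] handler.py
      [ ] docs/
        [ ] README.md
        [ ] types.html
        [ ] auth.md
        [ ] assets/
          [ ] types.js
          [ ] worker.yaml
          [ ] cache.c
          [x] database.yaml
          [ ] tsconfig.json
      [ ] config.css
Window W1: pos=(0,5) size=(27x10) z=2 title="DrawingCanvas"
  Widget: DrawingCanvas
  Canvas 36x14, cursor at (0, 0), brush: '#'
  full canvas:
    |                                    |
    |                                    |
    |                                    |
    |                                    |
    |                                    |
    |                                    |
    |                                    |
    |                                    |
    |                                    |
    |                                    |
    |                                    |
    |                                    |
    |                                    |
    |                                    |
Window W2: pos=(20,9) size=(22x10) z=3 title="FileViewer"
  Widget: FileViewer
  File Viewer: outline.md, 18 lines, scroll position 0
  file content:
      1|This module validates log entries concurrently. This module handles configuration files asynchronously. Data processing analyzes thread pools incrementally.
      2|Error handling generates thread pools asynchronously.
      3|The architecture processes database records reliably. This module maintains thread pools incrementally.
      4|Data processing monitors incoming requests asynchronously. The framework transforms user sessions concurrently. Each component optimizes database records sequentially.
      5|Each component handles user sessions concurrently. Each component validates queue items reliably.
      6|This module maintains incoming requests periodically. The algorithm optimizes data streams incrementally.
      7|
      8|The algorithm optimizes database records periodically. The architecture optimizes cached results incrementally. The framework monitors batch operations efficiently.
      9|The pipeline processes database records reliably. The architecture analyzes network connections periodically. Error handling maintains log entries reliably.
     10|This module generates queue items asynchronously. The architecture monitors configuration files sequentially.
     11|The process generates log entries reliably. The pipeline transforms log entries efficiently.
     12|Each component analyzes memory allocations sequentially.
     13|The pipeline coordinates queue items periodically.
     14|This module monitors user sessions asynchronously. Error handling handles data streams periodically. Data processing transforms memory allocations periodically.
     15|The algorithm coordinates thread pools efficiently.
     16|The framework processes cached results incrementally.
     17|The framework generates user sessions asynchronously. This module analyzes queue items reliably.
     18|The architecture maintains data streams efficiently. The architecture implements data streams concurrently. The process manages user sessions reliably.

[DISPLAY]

           ┏━━━━━━━━━━━━━━━━━━━━┓            
           ┃ FileViewer         ┃            
           ┠────────────────────┨            
           ┃This module validat▲┃━━━━━━━━━━┓ 
           ┃Error handling gene█┃          ┃ 
━━━━━━━━━━━┃The architecture pr░┃──────────┨ 
           ┃Data processing mon░┃          ┃ 
           ┃Each component hand░┃          ┃ 
           ┃This module maintai▼┃          ┃ 
           ┗━━━━━━━━━━━━━━━━━━━━┛          ┃ 
              ┃     [ ] README.md          ┃ 
              ┃     [ ] types.html         ┃ 
              ┃     [ ] auth.md            ┃ 
              ┃     [-] assets/            ┃ 
              ┃       [ ] types.js         ┃ 
              ┗━━━━━━━━━━━━━━━━━━━━━━━━━━━━┛ 
                                             
                                             
                                             
                                             


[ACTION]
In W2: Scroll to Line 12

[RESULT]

           ┏━━━━━━━━━━━━━━━━━━━━┓            
           ┃ FileViewer         ┃            
           ┠────────────────────┨            
           ┃Each component anal▲┃━━━━━━━━━━┓ 
           ┃The pipeline coordi░┃          ┃ 
━━━━━━━━━━━┃This module monitor░┃──────────┨ 
           ┃The algorithm coord░┃          ┃ 
           ┃The framework proce█┃          ┃ 
           ┃The framework gener▼┃          ┃ 
           ┗━━━━━━━━━━━━━━━━━━━━┛          ┃ 
              ┃     [ ] README.md          ┃ 
              ┃     [ ] types.html         ┃ 
              ┃     [ ] auth.md            ┃ 
              ┃     [-] assets/            ┃ 
              ┃       [ ] types.js         ┃ 
              ┗━━━━━━━━━━━━━━━━━━━━━━━━━━━━┛ 
                                             
                                             
                                             
                                             


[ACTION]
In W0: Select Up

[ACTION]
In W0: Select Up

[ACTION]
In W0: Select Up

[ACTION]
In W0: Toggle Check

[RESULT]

           ┏━━━━━━━━━━━━━━━━━━━━┓            
           ┃ FileViewer         ┃            
           ┠────────────────────┨            
           ┃Each component anal▲┃━━━━━━━━━━┓ 
           ┃The pipeline coordi░┃          ┃ 
━━━━━━━━━━━┃This module monitor░┃──────────┨ 
           ┃The algorithm coord░┃          ┃ 
           ┃The framework proce█┃          ┃ 
           ┃The framework gener▼┃          ┃ 
           ┗━━━━━━━━━━━━━━━━━━━━┛          ┃ 
              ┃     [x] README.md          ┃ 
              ┃     [x] types.html         ┃ 
              ┃     [x] auth.md            ┃ 
              ┃     [x] assets/            ┃ 
              ┃       [x] types.js         ┃ 
              ┗━━━━━━━━━━━━━━━━━━━━━━━━━━━━┛ 
                                             
                                             
                                             
                                             


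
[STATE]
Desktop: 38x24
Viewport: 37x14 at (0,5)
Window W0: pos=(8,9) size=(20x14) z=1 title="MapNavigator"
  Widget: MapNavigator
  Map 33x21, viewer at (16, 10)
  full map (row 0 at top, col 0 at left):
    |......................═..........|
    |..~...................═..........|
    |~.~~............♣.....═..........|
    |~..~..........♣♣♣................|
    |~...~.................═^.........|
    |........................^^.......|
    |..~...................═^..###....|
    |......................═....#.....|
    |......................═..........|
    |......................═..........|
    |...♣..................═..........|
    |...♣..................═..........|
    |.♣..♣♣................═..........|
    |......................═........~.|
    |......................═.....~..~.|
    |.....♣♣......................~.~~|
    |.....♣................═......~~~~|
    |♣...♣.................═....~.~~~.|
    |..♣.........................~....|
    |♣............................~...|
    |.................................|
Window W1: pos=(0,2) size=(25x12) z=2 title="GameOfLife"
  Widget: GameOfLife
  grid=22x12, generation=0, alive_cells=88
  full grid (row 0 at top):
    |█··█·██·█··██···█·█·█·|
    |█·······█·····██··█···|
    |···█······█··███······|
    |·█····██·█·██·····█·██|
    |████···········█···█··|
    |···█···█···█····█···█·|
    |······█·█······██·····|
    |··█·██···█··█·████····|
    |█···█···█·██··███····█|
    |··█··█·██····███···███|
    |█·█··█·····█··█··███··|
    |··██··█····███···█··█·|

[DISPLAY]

┃Gen: 0                 ┃            
┃···█······█··███······ ┃            
┃·█····██·█·██·····█·██ ┃            
┃████···········█···█·· ┃            
┃···█···█···█····█···█· ┃━━┓         
┃······█·█······██····· ┃  ┃         
┃··█·██···█··█·████···· ┃──┨         
┃█···█···█·██··███····█ ┃.^┃         
┗━━━━━━━━━━━━━━━━━━━━━━━┛^.┃         
        ┃...............═..┃         
        ┃...............═..┃         
        ┃...............═..┃         
        ┃.........@.....═..┃         
        ┃...............═..┃         


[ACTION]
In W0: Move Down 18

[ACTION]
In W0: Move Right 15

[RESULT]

┃Gen: 0                 ┃            
┃···█······█··███······ ┃            
┃·█····██·█·██·····█·██ ┃            
┃████···········█···█·· ┃            
┃···█···█···█····█···█· ┃━━┓         
┃······█·█······██····· ┃  ┃         
┃··█·██···█··█·████···· ┃──┨         
┃█···█···█·██··███····█ ┃  ┃         
┗━━━━━━━━━━━━━━━━━━━━━━━┛  ┃         
        ┃═....~.~~~.       ┃         
        ┃......~....       ┃         
        ┃.......~...       ┃         
        ┃.........@.       ┃         
        ┃                  ┃         


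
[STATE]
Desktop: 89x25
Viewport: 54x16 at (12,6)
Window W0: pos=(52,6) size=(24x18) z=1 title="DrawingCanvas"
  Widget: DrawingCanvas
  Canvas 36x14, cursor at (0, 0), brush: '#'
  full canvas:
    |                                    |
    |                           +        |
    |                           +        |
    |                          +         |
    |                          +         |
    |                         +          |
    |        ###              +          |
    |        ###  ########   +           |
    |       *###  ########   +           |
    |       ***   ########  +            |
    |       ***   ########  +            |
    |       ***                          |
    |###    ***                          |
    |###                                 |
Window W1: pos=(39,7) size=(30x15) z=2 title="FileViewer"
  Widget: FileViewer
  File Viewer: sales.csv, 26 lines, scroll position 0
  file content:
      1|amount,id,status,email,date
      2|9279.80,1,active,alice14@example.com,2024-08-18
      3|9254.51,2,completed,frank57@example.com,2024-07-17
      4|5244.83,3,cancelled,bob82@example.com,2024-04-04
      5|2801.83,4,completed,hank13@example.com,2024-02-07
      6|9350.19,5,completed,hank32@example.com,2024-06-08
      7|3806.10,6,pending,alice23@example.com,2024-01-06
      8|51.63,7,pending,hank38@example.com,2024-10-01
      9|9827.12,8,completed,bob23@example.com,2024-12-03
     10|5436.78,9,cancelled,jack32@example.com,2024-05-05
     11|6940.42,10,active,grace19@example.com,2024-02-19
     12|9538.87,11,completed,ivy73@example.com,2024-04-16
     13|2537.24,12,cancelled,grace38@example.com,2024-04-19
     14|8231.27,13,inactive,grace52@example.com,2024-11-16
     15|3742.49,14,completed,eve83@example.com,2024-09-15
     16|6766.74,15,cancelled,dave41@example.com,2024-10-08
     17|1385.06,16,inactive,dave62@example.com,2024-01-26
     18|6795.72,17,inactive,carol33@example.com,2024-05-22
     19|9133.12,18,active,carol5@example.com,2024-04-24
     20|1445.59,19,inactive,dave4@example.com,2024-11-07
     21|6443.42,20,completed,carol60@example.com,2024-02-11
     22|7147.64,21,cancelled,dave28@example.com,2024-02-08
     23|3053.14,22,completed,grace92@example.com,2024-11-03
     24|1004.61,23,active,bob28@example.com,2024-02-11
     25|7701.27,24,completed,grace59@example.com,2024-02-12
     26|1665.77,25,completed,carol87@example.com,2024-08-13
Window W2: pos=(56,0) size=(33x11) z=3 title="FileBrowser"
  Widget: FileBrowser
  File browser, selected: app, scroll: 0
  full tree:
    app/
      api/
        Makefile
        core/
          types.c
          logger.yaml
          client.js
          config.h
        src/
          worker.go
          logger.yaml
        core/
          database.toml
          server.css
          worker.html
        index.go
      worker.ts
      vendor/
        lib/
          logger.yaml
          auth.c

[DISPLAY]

                                        ┏━━━┃    [+] v
                           ┏━━━━━━━━━━━━━━━━┃         
                           ┃ FileViewer     ┃         
                           ┠────────────────┃         
                           ┃amount,id,status┗━━━━━━━━━
                           ┃9279.80,1,active,alice14@e
                           ┃9254.51,2,completed,frank5
                           ┃5244.83,3,cancelled,bob82@
                           ┃2801.83,4,completed,hank13
                           ┃9350.19,5,completed,hank32
                           ┃3806.10,6,pending,alice23@
                           ┃51.63,7,pending,hank38@exa
                           ┃9827.12,8,completed,bob23@
                           ┃5436.78,9,cancelled,jack32
                           ┃6940.42,10,active,grace19@
                           ┗━━━━━━━━━━━━━━━━━━━━━━━━━━


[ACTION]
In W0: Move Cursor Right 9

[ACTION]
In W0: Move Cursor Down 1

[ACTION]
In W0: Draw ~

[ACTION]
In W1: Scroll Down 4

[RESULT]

                                        ┏━━━┃    [+] v
                           ┏━━━━━━━━━━━━━━━━┃         
                           ┃ FileViewer     ┃         
                           ┠────────────────┃         
                           ┃2801.83,4,comple┗━━━━━━━━━
                           ┃9350.19,5,completed,hank32
                           ┃3806.10,6,pending,alice23@
                           ┃51.63,7,pending,hank38@exa
                           ┃9827.12,8,completed,bob23@
                           ┃5436.78,9,cancelled,jack32
                           ┃6940.42,10,active,grace19@
                           ┃9538.87,11,completed,ivy73
                           ┃2537.24,12,cancelled,grace
                           ┃8231.27,13,inactive,grace5
                           ┃3742.49,14,completed,eve83
                           ┗━━━━━━━━━━━━━━━━━━━━━━━━━━


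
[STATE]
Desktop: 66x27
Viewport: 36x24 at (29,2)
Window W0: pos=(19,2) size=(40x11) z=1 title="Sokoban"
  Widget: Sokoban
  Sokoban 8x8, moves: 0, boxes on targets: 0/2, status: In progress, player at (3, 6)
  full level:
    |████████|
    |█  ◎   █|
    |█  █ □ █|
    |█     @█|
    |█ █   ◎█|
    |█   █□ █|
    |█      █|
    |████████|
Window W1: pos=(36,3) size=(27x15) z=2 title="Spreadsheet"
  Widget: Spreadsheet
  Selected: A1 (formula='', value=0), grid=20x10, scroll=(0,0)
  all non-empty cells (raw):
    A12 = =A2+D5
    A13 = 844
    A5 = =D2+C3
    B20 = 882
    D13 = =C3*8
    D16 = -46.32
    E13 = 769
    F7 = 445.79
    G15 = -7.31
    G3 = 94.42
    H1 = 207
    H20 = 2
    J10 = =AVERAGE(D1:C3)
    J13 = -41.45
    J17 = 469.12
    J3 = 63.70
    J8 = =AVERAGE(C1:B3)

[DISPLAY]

━━━━━━━━━━━━━━━━━━━━━━━━━━━━━┓      
       ┏━━━━━━━━━━━━━━━━━━━━━━━━━┓  
───────┃ Spreadsheet             ┃  
       ┠─────────────────────────┨  
       ┃A1:                      ┃  
       ┃       A       B       C ┃  
       ┃-------------------------┃  
       ┃  1      [0]       0     ┃  
       ┃  2        0       0     ┃  
       ┃  3        0       0     ┃  
━━━━━━━┃  4        0       0     ┃  
       ┃  5        0       0     ┃  
       ┃  6        0       0     ┃  
       ┃  7        0       0     ┃  
       ┃  8        0       0     ┃  
       ┗━━━━━━━━━━━━━━━━━━━━━━━━━┛  
                                    
                                    
                                    
                                    
                                    
                                    
                                    
                                    


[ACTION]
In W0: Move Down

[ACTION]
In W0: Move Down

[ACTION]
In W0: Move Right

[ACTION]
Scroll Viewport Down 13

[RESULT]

       ┏━━━━━━━━━━━━━━━━━━━━━━━━━┓  
───────┃ Spreadsheet             ┃  
       ┠─────────────────────────┨  
       ┃A1:                      ┃  
       ┃       A       B       C ┃  
       ┃-------------------------┃  
       ┃  1      [0]       0     ┃  
       ┃  2        0       0     ┃  
       ┃  3        0       0     ┃  
━━━━━━━┃  4        0       0     ┃  
       ┃  5        0       0     ┃  
       ┃  6        0       0     ┃  
       ┃  7        0       0     ┃  
       ┃  8        0       0     ┃  
       ┗━━━━━━━━━━━━━━━━━━━━━━━━━┛  
                                    
                                    
                                    
                                    
                                    
                                    
                                    
                                    
                                    


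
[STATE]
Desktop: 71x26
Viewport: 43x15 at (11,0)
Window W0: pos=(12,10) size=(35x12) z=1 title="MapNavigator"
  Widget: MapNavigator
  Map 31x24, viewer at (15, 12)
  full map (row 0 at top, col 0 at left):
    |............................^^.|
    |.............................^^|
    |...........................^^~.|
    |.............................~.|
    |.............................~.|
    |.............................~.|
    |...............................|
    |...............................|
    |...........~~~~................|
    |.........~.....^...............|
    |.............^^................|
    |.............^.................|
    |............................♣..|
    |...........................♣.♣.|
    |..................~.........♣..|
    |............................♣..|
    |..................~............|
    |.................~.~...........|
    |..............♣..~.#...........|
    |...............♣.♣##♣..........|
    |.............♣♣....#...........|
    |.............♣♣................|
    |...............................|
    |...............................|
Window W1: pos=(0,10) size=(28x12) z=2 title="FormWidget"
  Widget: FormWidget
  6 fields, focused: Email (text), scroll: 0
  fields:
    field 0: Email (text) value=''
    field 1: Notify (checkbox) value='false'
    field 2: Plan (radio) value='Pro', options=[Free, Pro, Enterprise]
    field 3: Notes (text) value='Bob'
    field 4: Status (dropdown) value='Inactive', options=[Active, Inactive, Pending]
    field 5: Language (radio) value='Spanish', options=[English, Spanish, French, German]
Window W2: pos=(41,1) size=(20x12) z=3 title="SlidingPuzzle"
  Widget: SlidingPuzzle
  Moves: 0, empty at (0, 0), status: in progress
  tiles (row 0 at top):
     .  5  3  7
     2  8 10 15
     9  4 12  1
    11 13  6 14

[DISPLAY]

                                           
                              ┏━━━━━━━━━━━━
                              ┃ SlidingPuzz
                              ┠────────────
                              ┃┌────┬────┬─
                              ┃│    │  5 │ 
                              ┃├────┼────┼─
                              ┃│  2 │  8 │ 
                              ┃├────┼────┼─
                              ┃│  9 │  4 │ 
━━━━━━━━━━━━━━━━┓━━━━━━━━━━━━━┃├────┼────┼─
t               ┃             ┃│ 11 │ 13 │ 
────────────────┨─────────────┗━━━━━━━━━━━━
    [          ]┃~................ ┃       
    [ ]         ┃.^............... ┃       


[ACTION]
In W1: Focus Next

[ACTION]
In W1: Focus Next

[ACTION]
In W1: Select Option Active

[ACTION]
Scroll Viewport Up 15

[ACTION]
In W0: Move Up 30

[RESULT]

                                           
                              ┏━━━━━━━━━━━━
                              ┃ SlidingPuzz
                              ┠────────────
                              ┃┌────┬────┬─
                              ┃│    │  5 │ 
                              ┃├────┼────┼─
                              ┃│  2 │  8 │ 
                              ┃├────┼────┼─
                              ┃│  9 │  4 │ 
━━━━━━━━━━━━━━━━┓━━━━━━━━━━━━━┃├────┼────┼─
t               ┃             ┃│ 11 │ 13 │ 
────────────────┨─────────────┗━━━━━━━━━━━━
    [          ]┃                  ┃       
    [ ]         ┃                  ┃       


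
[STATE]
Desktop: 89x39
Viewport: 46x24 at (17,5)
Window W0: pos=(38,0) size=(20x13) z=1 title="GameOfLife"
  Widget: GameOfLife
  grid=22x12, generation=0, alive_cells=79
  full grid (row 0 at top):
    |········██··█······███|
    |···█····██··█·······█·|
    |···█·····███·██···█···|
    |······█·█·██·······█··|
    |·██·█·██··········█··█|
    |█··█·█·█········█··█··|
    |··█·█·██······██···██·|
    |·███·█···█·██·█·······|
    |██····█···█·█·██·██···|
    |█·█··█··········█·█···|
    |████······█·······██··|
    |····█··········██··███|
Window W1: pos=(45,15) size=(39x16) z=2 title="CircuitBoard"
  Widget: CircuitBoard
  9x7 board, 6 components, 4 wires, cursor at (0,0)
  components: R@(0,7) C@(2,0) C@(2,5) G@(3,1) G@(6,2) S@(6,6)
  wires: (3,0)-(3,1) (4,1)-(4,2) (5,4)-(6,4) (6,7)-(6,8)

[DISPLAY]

                     ┃····█·█·██·······█┃     
                     ┃█·█·██··········█·┃     
                     ┃·█·█·█········█··█┃     
                     ┃█·█·██······██···█┃     
                     ┃██·█···█·██·█·····┃     
                     ┃····█···█·█·██·██·┃     
                     ┃█··█··········█·█·┃     
                     ┗━━━━━━━━━━━━━━━━━━┛     
                                              
                                              
                            ┏━━━━━━━━━━━━━━━━━
                            ┃ CircuitBoard    
                            ┠─────────────────
                            ┃   0 1 2 3 4 5 6 
                            ┃0  [.]           
                            ┃                 
                            ┃1                
                            ┃                 
                            ┃2   C            
                            ┃                 
                            ┃3   · ─ G        
                            ┃                 
                            ┃4       · ─ ·    
                            ┃                 


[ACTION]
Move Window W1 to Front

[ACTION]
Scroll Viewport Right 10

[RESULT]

           ┃····█·█·██·······█┃               
           ┃█·█·██··········█·┃               
           ┃·█·█·█········█··█┃               
           ┃█·█·██······██···█┃               
           ┃██·█···█·██·█·····┃               
           ┃····█···█·█·██·██·┃               
           ┃█··█··········█·█·┃               
           ┗━━━━━━━━━━━━━━━━━━┛               
                                              
                                              
                  ┏━━━━━━━━━━━━━━━━━━━━━━━━━━━
                  ┃ CircuitBoard              
                  ┠───────────────────────────
                  ┃   0 1 2 3 4 5 6 7 8       
                  ┃0  [.]                     
                  ┃                           
                  ┃1                          
                  ┃                           
                  ┃2   C                   C  
                  ┃                           
                  ┃3   · ─ G                  
                  ┃                           
                  ┃4       · ─ ·              
                  ┃                           


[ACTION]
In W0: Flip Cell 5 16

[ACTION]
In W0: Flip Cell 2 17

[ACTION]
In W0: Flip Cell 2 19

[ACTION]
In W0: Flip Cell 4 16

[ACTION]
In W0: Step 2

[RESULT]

           ┃···██·█···█·······┃               
           ┃··██··██··········┃               
           ┃██····██·····█····┃               
           ┃··█·████·███████··┃               
           ┃·█···████·█·······┃               
           ┃█···█···█·███···██┃               
           ┃·········█······█·┃               
           ┗━━━━━━━━━━━━━━━━━━┛               
                                              
                                              
                  ┏━━━━━━━━━━━━━━━━━━━━━━━━━━━
                  ┃ CircuitBoard              
                  ┠───────────────────────────
                  ┃   0 1 2 3 4 5 6 7 8       
                  ┃0  [.]                     
                  ┃                           
                  ┃1                          
                  ┃                           
                  ┃2   C                   C  
                  ┃                           
                  ┃3   · ─ G                  
                  ┃                           
                  ┃4       · ─ ·              
                  ┃                           


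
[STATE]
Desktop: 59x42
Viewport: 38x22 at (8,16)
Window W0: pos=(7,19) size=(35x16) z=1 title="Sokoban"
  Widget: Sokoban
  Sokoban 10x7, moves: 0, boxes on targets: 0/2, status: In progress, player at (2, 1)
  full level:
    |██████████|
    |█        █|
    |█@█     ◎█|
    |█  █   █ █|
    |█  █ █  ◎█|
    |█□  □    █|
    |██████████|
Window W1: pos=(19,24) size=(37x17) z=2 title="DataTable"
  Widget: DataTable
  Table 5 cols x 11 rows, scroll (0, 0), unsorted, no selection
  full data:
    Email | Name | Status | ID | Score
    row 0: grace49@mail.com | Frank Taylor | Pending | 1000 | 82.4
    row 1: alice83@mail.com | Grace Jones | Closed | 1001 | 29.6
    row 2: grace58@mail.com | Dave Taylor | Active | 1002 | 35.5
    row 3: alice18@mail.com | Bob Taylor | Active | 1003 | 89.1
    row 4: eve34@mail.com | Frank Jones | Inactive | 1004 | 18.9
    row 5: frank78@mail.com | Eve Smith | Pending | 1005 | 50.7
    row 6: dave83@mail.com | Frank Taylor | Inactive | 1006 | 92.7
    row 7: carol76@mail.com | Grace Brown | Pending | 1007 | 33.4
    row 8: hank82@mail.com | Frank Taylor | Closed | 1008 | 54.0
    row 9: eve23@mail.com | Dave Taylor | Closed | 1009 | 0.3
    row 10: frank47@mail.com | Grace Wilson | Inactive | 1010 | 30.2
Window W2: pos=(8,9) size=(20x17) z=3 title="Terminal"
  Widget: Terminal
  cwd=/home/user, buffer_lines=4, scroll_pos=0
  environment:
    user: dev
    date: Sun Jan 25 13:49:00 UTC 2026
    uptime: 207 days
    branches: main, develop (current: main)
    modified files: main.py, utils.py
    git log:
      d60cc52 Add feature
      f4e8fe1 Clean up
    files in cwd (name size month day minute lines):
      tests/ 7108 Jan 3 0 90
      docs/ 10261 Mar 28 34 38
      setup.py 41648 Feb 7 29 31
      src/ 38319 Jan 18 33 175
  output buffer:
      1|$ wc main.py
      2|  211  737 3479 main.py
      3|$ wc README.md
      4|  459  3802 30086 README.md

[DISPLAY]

┃$ █               ┃                  
┃                  ┃                  
┃                  ┃                  
┃                  ┃━━━━━━━━━━━━━┓    
┃                  ┃             ┃    
┃                  ┃─────────────┨    
┃                  ┃             ┃    
┃                  ┃             ┃    
┃                  ┃━━━━━━━━━━━━━━━━━━
┗━━━━━━━━━━━━━━━━━━┛le                
█  █ █  ◎█ ┠──────────────────────────
█□  □    █ ┃Email           │Name     
██████████ ┃────────────────┼─────────
Moves: 0  0┃grace49@mail.com│Frank Tay
           ┃alice83@mail.com│Grace Jon
           ┃grace58@mail.com│Dave Tayl
           ┃alice18@mail.com│Bob Taylo
           ┃eve34@mail.com  │Frank Jon
━━━━━━━━━━━┃frank78@mail.com│Eve Smith
           ┃dave83@mail.com │Frank Tay
           ┃carol76@mail.com│Grace Bro
           ┃hank82@mail.com │Frank Tay


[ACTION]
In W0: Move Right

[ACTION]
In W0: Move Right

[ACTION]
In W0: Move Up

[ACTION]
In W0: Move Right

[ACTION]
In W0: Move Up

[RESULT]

┃$ █               ┃                  
┃                  ┃                  
┃                  ┃                  
┃                  ┃━━━━━━━━━━━━━┓    
┃                  ┃             ┃    
┃                  ┃─────────────┨    
┃                  ┃             ┃    
┃                  ┃             ┃    
┃                  ┃━━━━━━━━━━━━━━━━━━
┗━━━━━━━━━━━━━━━━━━┛le                
█  █ █  ◎█ ┠──────────────────────────
█□  □    █ ┃Email           │Name     
██████████ ┃────────────────┼─────────
Moves: 2  0┃grace49@mail.com│Frank Tay
           ┃alice83@mail.com│Grace Jon
           ┃grace58@mail.com│Dave Tayl
           ┃alice18@mail.com│Bob Taylo
           ┃eve34@mail.com  │Frank Jon
━━━━━━━━━━━┃frank78@mail.com│Eve Smith
           ┃dave83@mail.com │Frank Tay
           ┃carol76@mail.com│Grace Bro
           ┃hank82@mail.com │Frank Tay
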